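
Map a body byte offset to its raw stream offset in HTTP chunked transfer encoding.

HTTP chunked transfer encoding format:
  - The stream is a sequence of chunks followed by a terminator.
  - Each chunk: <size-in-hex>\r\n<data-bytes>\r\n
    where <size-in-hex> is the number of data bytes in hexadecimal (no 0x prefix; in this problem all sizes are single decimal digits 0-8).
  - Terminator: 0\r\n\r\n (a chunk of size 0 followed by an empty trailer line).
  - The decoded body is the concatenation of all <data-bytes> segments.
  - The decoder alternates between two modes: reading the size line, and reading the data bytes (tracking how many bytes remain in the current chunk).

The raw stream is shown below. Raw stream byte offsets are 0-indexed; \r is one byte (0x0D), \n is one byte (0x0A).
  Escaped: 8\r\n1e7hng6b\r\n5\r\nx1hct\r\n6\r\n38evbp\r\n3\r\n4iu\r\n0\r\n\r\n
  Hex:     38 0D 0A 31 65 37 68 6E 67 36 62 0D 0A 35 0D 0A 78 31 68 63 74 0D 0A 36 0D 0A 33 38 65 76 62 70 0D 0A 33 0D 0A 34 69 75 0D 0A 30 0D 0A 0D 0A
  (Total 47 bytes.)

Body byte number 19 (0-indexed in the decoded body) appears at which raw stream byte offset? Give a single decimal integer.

Chunk 1: stream[0..1]='8' size=0x8=8, data at stream[3..11]='1e7hng6b' -> body[0..8], body so far='1e7hng6b'
Chunk 2: stream[13..14]='5' size=0x5=5, data at stream[16..21]='x1hct' -> body[8..13], body so far='1e7hng6bx1hct'
Chunk 3: stream[23..24]='6' size=0x6=6, data at stream[26..32]='38evbp' -> body[13..19], body so far='1e7hng6bx1hct38evbp'
Chunk 4: stream[34..35]='3' size=0x3=3, data at stream[37..40]='4iu' -> body[19..22], body so far='1e7hng6bx1hct38evbp4iu'
Chunk 5: stream[42..43]='0' size=0 (terminator). Final body='1e7hng6bx1hct38evbp4iu' (22 bytes)
Body byte 19 at stream offset 37

Answer: 37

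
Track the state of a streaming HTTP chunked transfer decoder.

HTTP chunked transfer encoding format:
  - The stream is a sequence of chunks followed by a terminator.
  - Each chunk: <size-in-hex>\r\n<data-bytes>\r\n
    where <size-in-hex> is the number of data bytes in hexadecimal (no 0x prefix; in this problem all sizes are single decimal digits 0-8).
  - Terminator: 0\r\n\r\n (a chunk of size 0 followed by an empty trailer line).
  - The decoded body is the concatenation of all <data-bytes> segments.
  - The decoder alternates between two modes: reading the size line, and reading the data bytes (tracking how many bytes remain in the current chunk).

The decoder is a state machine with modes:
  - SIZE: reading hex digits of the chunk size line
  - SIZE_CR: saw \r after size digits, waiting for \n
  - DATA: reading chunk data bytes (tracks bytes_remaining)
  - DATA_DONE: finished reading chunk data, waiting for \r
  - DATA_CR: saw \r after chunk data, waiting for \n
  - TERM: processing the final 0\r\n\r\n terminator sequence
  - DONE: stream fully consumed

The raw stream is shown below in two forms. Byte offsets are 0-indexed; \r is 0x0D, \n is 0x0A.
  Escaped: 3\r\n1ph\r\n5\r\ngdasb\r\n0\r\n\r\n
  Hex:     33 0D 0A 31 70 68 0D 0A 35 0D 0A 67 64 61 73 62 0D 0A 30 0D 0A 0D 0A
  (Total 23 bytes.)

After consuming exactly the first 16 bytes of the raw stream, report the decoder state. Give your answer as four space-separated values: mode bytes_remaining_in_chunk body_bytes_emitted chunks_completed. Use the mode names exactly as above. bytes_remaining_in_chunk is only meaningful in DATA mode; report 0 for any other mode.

Answer: DATA_DONE 0 8 1

Derivation:
Byte 0 = '3': mode=SIZE remaining=0 emitted=0 chunks_done=0
Byte 1 = 0x0D: mode=SIZE_CR remaining=0 emitted=0 chunks_done=0
Byte 2 = 0x0A: mode=DATA remaining=3 emitted=0 chunks_done=0
Byte 3 = '1': mode=DATA remaining=2 emitted=1 chunks_done=0
Byte 4 = 'p': mode=DATA remaining=1 emitted=2 chunks_done=0
Byte 5 = 'h': mode=DATA_DONE remaining=0 emitted=3 chunks_done=0
Byte 6 = 0x0D: mode=DATA_CR remaining=0 emitted=3 chunks_done=0
Byte 7 = 0x0A: mode=SIZE remaining=0 emitted=3 chunks_done=1
Byte 8 = '5': mode=SIZE remaining=0 emitted=3 chunks_done=1
Byte 9 = 0x0D: mode=SIZE_CR remaining=0 emitted=3 chunks_done=1
Byte 10 = 0x0A: mode=DATA remaining=5 emitted=3 chunks_done=1
Byte 11 = 'g': mode=DATA remaining=4 emitted=4 chunks_done=1
Byte 12 = 'd': mode=DATA remaining=3 emitted=5 chunks_done=1
Byte 13 = 'a': mode=DATA remaining=2 emitted=6 chunks_done=1
Byte 14 = 's': mode=DATA remaining=1 emitted=7 chunks_done=1
Byte 15 = 'b': mode=DATA_DONE remaining=0 emitted=8 chunks_done=1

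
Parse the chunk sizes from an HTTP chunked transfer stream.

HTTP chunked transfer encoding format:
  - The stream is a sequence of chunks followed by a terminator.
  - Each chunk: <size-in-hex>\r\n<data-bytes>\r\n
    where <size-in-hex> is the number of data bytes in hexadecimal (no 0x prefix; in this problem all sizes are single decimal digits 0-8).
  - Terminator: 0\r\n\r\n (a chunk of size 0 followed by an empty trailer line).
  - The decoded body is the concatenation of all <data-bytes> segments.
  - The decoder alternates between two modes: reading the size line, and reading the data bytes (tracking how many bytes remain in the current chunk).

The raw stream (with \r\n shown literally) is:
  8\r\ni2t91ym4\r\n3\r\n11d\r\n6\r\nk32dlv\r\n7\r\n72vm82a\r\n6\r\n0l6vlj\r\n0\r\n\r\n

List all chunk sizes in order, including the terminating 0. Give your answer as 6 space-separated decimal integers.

Chunk 1: stream[0..1]='8' size=0x8=8, data at stream[3..11]='i2t91ym4' -> body[0..8], body so far='i2t91ym4'
Chunk 2: stream[13..14]='3' size=0x3=3, data at stream[16..19]='11d' -> body[8..11], body so far='i2t91ym411d'
Chunk 3: stream[21..22]='6' size=0x6=6, data at stream[24..30]='k32dlv' -> body[11..17], body so far='i2t91ym411dk32dlv'
Chunk 4: stream[32..33]='7' size=0x7=7, data at stream[35..42]='72vm82a' -> body[17..24], body so far='i2t91ym411dk32dlv72vm82a'
Chunk 5: stream[44..45]='6' size=0x6=6, data at stream[47..53]='0l6vlj' -> body[24..30], body so far='i2t91ym411dk32dlv72vm82a0l6vlj'
Chunk 6: stream[55..56]='0' size=0 (terminator). Final body='i2t91ym411dk32dlv72vm82a0l6vlj' (30 bytes)

Answer: 8 3 6 7 6 0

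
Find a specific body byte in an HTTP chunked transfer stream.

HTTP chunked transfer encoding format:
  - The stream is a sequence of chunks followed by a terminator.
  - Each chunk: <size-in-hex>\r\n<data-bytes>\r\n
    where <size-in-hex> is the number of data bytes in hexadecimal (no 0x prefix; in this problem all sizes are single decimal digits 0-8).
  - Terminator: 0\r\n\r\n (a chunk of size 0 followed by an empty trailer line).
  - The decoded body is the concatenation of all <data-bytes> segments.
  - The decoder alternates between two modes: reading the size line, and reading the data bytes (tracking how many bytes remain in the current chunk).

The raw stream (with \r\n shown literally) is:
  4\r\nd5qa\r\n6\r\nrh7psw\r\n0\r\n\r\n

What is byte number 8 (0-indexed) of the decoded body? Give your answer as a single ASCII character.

Answer: s

Derivation:
Chunk 1: stream[0..1]='4' size=0x4=4, data at stream[3..7]='d5qa' -> body[0..4], body so far='d5qa'
Chunk 2: stream[9..10]='6' size=0x6=6, data at stream[12..18]='rh7psw' -> body[4..10], body so far='d5qarh7psw'
Chunk 3: stream[20..21]='0' size=0 (terminator). Final body='d5qarh7psw' (10 bytes)
Body byte 8 = 's'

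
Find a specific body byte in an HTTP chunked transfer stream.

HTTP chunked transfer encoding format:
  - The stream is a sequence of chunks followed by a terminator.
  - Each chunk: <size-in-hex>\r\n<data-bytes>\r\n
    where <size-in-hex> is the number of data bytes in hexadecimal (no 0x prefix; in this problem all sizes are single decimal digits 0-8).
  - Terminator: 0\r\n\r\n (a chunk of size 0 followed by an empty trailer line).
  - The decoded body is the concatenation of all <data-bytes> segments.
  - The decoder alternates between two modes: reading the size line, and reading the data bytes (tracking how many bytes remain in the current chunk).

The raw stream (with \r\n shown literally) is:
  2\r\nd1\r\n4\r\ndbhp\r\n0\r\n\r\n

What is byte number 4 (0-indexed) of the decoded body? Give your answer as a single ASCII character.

Answer: h

Derivation:
Chunk 1: stream[0..1]='2' size=0x2=2, data at stream[3..5]='d1' -> body[0..2], body so far='d1'
Chunk 2: stream[7..8]='4' size=0x4=4, data at stream[10..14]='dbhp' -> body[2..6], body so far='d1dbhp'
Chunk 3: stream[16..17]='0' size=0 (terminator). Final body='d1dbhp' (6 bytes)
Body byte 4 = 'h'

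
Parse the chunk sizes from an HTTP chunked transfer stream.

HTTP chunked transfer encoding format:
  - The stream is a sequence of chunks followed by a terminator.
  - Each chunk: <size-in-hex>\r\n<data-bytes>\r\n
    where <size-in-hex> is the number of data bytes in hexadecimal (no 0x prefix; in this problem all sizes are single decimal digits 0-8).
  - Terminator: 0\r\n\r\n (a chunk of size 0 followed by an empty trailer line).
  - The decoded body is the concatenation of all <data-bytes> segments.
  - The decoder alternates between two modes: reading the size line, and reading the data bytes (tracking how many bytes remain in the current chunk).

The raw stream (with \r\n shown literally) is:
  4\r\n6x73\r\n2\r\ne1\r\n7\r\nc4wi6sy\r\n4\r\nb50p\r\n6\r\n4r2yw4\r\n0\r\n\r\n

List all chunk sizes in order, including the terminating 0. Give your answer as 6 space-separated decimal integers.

Chunk 1: stream[0..1]='4' size=0x4=4, data at stream[3..7]='6x73' -> body[0..4], body so far='6x73'
Chunk 2: stream[9..10]='2' size=0x2=2, data at stream[12..14]='e1' -> body[4..6], body so far='6x73e1'
Chunk 3: stream[16..17]='7' size=0x7=7, data at stream[19..26]='c4wi6sy' -> body[6..13], body so far='6x73e1c4wi6sy'
Chunk 4: stream[28..29]='4' size=0x4=4, data at stream[31..35]='b50p' -> body[13..17], body so far='6x73e1c4wi6syb50p'
Chunk 5: stream[37..38]='6' size=0x6=6, data at stream[40..46]='4r2yw4' -> body[17..23], body so far='6x73e1c4wi6syb50p4r2yw4'
Chunk 6: stream[48..49]='0' size=0 (terminator). Final body='6x73e1c4wi6syb50p4r2yw4' (23 bytes)

Answer: 4 2 7 4 6 0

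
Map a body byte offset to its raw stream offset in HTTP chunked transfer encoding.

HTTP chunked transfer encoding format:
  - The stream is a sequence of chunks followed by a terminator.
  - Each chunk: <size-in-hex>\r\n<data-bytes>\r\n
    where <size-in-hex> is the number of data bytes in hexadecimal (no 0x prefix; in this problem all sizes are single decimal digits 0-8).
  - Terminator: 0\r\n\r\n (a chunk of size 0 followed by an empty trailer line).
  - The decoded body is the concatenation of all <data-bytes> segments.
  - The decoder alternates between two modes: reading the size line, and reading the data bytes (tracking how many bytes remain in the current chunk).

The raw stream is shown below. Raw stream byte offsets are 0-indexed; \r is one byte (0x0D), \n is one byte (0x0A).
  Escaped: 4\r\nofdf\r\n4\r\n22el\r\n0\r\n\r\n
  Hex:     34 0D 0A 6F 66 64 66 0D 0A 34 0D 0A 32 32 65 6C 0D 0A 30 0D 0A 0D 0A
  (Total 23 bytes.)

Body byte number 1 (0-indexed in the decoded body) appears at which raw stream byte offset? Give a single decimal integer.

Chunk 1: stream[0..1]='4' size=0x4=4, data at stream[3..7]='ofdf' -> body[0..4], body so far='ofdf'
Chunk 2: stream[9..10]='4' size=0x4=4, data at stream[12..16]='22el' -> body[4..8], body so far='ofdf22el'
Chunk 3: stream[18..19]='0' size=0 (terminator). Final body='ofdf22el' (8 bytes)
Body byte 1 at stream offset 4

Answer: 4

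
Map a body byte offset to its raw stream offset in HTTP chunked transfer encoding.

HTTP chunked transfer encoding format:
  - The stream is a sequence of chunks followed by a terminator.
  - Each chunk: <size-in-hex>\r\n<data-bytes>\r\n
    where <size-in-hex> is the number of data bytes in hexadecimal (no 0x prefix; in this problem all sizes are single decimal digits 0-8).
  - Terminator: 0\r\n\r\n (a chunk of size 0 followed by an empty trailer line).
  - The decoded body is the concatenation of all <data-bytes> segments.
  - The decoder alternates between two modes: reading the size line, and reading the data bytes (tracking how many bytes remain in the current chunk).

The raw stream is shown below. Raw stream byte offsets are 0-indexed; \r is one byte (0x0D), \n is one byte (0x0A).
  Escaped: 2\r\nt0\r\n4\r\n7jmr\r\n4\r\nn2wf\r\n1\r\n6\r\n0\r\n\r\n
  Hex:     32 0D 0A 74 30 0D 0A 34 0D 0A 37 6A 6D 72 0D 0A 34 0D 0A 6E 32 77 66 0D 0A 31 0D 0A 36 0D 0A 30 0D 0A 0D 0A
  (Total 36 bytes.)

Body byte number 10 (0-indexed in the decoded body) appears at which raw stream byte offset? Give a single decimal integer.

Chunk 1: stream[0..1]='2' size=0x2=2, data at stream[3..5]='t0' -> body[0..2], body so far='t0'
Chunk 2: stream[7..8]='4' size=0x4=4, data at stream[10..14]='7jmr' -> body[2..6], body so far='t07jmr'
Chunk 3: stream[16..17]='4' size=0x4=4, data at stream[19..23]='n2wf' -> body[6..10], body so far='t07jmrn2wf'
Chunk 4: stream[25..26]='1' size=0x1=1, data at stream[28..29]='6' -> body[10..11], body so far='t07jmrn2wf6'
Chunk 5: stream[31..32]='0' size=0 (terminator). Final body='t07jmrn2wf6' (11 bytes)
Body byte 10 at stream offset 28

Answer: 28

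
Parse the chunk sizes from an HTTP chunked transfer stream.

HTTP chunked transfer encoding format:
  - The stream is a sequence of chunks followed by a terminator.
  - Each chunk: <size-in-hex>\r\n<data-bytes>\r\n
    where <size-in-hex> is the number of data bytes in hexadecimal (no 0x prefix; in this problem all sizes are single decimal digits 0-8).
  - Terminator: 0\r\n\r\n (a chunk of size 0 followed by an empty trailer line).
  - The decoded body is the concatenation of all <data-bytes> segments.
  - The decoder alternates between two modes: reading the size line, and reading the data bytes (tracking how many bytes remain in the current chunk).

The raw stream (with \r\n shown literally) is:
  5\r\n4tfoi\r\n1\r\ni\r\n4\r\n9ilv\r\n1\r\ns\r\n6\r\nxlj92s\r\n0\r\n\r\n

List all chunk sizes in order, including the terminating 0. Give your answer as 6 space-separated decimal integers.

Chunk 1: stream[0..1]='5' size=0x5=5, data at stream[3..8]='4tfoi' -> body[0..5], body so far='4tfoi'
Chunk 2: stream[10..11]='1' size=0x1=1, data at stream[13..14]='i' -> body[5..6], body so far='4tfoii'
Chunk 3: stream[16..17]='4' size=0x4=4, data at stream[19..23]='9ilv' -> body[6..10], body so far='4tfoii9ilv'
Chunk 4: stream[25..26]='1' size=0x1=1, data at stream[28..29]='s' -> body[10..11], body so far='4tfoii9ilvs'
Chunk 5: stream[31..32]='6' size=0x6=6, data at stream[34..40]='xlj92s' -> body[11..17], body so far='4tfoii9ilvsxlj92s'
Chunk 6: stream[42..43]='0' size=0 (terminator). Final body='4tfoii9ilvsxlj92s' (17 bytes)

Answer: 5 1 4 1 6 0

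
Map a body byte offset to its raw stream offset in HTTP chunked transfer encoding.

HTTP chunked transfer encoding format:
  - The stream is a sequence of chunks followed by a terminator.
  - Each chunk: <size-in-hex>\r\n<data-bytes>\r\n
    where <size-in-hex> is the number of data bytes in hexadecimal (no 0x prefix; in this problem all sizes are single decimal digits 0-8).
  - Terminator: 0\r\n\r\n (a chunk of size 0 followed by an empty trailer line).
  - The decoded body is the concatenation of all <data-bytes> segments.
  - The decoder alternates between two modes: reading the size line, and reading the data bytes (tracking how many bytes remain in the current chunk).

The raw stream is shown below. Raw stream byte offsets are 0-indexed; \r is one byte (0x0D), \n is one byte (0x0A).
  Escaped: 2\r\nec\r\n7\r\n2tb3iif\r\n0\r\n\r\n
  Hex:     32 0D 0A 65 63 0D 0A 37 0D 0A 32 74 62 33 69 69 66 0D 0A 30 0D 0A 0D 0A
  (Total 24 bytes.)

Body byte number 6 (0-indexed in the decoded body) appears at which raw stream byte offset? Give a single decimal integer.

Chunk 1: stream[0..1]='2' size=0x2=2, data at stream[3..5]='ec' -> body[0..2], body so far='ec'
Chunk 2: stream[7..8]='7' size=0x7=7, data at stream[10..17]='2tb3iif' -> body[2..9], body so far='ec2tb3iif'
Chunk 3: stream[19..20]='0' size=0 (terminator). Final body='ec2tb3iif' (9 bytes)
Body byte 6 at stream offset 14

Answer: 14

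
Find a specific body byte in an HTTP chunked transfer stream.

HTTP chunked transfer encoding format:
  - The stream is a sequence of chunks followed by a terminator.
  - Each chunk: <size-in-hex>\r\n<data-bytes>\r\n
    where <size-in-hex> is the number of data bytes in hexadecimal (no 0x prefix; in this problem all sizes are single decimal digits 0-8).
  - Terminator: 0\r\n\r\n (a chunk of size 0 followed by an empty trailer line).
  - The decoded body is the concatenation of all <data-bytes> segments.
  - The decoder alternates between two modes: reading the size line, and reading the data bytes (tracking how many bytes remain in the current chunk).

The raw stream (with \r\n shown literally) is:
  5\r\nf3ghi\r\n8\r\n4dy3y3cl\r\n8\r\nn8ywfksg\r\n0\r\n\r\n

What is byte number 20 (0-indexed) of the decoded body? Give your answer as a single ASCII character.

Chunk 1: stream[0..1]='5' size=0x5=5, data at stream[3..8]='f3ghi' -> body[0..5], body so far='f3ghi'
Chunk 2: stream[10..11]='8' size=0x8=8, data at stream[13..21]='4dy3y3cl' -> body[5..13], body so far='f3ghi4dy3y3cl'
Chunk 3: stream[23..24]='8' size=0x8=8, data at stream[26..34]='n8ywfksg' -> body[13..21], body so far='f3ghi4dy3y3cln8ywfksg'
Chunk 4: stream[36..37]='0' size=0 (terminator). Final body='f3ghi4dy3y3cln8ywfksg' (21 bytes)
Body byte 20 = 'g'

Answer: g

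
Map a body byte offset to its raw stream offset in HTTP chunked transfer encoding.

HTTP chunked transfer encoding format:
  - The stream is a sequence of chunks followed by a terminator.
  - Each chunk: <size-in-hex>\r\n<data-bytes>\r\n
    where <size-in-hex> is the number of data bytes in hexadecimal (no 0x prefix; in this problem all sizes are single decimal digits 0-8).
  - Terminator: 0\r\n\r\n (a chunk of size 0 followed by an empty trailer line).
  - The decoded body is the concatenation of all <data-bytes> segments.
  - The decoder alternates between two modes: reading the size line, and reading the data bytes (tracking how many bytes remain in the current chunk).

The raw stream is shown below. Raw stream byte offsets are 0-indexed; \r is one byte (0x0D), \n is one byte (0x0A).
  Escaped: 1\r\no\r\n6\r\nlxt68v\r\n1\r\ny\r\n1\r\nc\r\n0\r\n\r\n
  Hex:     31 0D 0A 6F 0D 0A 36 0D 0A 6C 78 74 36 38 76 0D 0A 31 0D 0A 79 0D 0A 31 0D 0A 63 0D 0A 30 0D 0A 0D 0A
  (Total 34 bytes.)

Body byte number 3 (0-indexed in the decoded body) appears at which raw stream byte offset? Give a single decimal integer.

Chunk 1: stream[0..1]='1' size=0x1=1, data at stream[3..4]='o' -> body[0..1], body so far='o'
Chunk 2: stream[6..7]='6' size=0x6=6, data at stream[9..15]='lxt68v' -> body[1..7], body so far='olxt68v'
Chunk 3: stream[17..18]='1' size=0x1=1, data at stream[20..21]='y' -> body[7..8], body so far='olxt68vy'
Chunk 4: stream[23..24]='1' size=0x1=1, data at stream[26..27]='c' -> body[8..9], body so far='olxt68vyc'
Chunk 5: stream[29..30]='0' size=0 (terminator). Final body='olxt68vyc' (9 bytes)
Body byte 3 at stream offset 11

Answer: 11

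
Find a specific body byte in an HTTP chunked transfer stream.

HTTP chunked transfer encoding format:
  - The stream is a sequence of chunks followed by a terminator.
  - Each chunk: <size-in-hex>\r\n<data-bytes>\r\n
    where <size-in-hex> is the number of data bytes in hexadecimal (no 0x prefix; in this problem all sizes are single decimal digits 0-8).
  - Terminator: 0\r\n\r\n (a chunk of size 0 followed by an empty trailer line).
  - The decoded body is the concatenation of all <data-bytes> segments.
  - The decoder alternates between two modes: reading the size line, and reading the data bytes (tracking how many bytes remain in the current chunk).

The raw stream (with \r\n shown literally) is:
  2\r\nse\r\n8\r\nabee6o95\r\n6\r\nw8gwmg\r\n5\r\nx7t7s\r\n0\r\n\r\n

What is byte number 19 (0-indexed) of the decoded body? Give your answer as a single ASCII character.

Chunk 1: stream[0..1]='2' size=0x2=2, data at stream[3..5]='se' -> body[0..2], body so far='se'
Chunk 2: stream[7..8]='8' size=0x8=8, data at stream[10..18]='abee6o95' -> body[2..10], body so far='seabee6o95'
Chunk 3: stream[20..21]='6' size=0x6=6, data at stream[23..29]='w8gwmg' -> body[10..16], body so far='seabee6o95w8gwmg'
Chunk 4: stream[31..32]='5' size=0x5=5, data at stream[34..39]='x7t7s' -> body[16..21], body so far='seabee6o95w8gwmgx7t7s'
Chunk 5: stream[41..42]='0' size=0 (terminator). Final body='seabee6o95w8gwmgx7t7s' (21 bytes)
Body byte 19 = '7'

Answer: 7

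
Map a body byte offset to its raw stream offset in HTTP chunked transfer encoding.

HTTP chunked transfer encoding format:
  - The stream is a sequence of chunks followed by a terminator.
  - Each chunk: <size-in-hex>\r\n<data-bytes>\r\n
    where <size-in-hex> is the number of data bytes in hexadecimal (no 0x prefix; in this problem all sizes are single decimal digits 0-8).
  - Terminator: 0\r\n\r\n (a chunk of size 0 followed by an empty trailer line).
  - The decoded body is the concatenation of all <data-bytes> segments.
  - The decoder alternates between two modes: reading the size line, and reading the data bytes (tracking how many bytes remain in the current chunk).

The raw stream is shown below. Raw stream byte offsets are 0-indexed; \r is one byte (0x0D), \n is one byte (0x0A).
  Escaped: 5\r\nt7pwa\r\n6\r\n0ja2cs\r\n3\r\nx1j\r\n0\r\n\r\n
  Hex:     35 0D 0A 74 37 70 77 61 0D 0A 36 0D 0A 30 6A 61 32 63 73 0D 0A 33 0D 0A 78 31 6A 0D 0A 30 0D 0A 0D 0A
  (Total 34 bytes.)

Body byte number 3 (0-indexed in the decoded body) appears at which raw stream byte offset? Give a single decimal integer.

Answer: 6

Derivation:
Chunk 1: stream[0..1]='5' size=0x5=5, data at stream[3..8]='t7pwa' -> body[0..5], body so far='t7pwa'
Chunk 2: stream[10..11]='6' size=0x6=6, data at stream[13..19]='0ja2cs' -> body[5..11], body so far='t7pwa0ja2cs'
Chunk 3: stream[21..22]='3' size=0x3=3, data at stream[24..27]='x1j' -> body[11..14], body so far='t7pwa0ja2csx1j'
Chunk 4: stream[29..30]='0' size=0 (terminator). Final body='t7pwa0ja2csx1j' (14 bytes)
Body byte 3 at stream offset 6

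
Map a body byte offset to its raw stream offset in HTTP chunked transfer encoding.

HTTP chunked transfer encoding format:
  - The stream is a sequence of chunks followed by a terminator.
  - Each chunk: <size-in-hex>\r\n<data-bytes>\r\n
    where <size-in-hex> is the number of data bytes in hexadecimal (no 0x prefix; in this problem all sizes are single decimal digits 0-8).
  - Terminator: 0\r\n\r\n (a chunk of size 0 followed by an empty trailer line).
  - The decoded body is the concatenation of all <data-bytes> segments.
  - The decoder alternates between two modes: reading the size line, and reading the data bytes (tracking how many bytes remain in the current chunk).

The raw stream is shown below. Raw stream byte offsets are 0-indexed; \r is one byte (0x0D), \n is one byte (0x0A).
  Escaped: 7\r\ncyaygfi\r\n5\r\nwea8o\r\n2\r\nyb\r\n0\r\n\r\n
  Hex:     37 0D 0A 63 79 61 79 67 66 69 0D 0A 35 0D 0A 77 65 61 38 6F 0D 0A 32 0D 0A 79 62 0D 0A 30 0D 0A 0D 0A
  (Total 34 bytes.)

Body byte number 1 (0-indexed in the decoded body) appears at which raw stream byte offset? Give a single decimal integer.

Answer: 4

Derivation:
Chunk 1: stream[0..1]='7' size=0x7=7, data at stream[3..10]='cyaygfi' -> body[0..7], body so far='cyaygfi'
Chunk 2: stream[12..13]='5' size=0x5=5, data at stream[15..20]='wea8o' -> body[7..12], body so far='cyaygfiwea8o'
Chunk 3: stream[22..23]='2' size=0x2=2, data at stream[25..27]='yb' -> body[12..14], body so far='cyaygfiwea8oyb'
Chunk 4: stream[29..30]='0' size=0 (terminator). Final body='cyaygfiwea8oyb' (14 bytes)
Body byte 1 at stream offset 4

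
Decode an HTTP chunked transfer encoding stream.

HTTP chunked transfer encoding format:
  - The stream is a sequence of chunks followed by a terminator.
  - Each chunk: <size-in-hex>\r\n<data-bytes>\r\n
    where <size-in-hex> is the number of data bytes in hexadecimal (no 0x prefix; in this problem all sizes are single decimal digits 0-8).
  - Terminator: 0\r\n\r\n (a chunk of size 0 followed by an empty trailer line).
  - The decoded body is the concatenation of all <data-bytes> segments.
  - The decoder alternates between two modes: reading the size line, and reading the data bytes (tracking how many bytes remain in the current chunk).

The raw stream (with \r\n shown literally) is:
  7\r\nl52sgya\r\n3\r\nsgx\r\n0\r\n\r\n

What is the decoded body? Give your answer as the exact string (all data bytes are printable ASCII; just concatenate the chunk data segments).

Chunk 1: stream[0..1]='7' size=0x7=7, data at stream[3..10]='l52sgya' -> body[0..7], body so far='l52sgya'
Chunk 2: stream[12..13]='3' size=0x3=3, data at stream[15..18]='sgx' -> body[7..10], body so far='l52sgyasgx'
Chunk 3: stream[20..21]='0' size=0 (terminator). Final body='l52sgyasgx' (10 bytes)

Answer: l52sgyasgx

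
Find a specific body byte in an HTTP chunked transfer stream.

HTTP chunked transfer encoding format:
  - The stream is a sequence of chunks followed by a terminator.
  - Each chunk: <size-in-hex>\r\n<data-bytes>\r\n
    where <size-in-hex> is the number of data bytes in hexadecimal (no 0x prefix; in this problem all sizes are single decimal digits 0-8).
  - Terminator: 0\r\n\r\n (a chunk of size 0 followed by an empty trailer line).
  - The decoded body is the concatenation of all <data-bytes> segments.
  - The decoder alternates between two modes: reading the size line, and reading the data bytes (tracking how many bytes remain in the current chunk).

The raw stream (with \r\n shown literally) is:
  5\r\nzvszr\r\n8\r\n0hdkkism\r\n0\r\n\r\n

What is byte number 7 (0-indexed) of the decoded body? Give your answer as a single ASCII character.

Chunk 1: stream[0..1]='5' size=0x5=5, data at stream[3..8]='zvszr' -> body[0..5], body so far='zvszr'
Chunk 2: stream[10..11]='8' size=0x8=8, data at stream[13..21]='0hdkkism' -> body[5..13], body so far='zvszr0hdkkism'
Chunk 3: stream[23..24]='0' size=0 (terminator). Final body='zvszr0hdkkism' (13 bytes)
Body byte 7 = 'd'

Answer: d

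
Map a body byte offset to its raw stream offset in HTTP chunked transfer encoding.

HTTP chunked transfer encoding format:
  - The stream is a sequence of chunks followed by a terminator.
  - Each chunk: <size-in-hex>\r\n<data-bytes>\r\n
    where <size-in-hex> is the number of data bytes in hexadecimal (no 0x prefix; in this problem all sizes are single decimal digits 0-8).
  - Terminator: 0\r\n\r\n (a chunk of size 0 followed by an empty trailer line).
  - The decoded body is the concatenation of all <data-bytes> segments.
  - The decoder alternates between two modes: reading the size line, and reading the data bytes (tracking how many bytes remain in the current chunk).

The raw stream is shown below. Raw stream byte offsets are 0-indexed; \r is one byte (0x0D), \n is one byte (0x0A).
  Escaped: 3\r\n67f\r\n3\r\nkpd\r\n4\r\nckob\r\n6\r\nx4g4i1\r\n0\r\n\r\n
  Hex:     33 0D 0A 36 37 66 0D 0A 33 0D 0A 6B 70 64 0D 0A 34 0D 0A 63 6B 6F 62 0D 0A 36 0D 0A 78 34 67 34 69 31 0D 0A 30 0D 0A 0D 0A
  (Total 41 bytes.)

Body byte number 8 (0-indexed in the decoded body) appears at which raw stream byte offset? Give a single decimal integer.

Answer: 21

Derivation:
Chunk 1: stream[0..1]='3' size=0x3=3, data at stream[3..6]='67f' -> body[0..3], body so far='67f'
Chunk 2: stream[8..9]='3' size=0x3=3, data at stream[11..14]='kpd' -> body[3..6], body so far='67fkpd'
Chunk 3: stream[16..17]='4' size=0x4=4, data at stream[19..23]='ckob' -> body[6..10], body so far='67fkpdckob'
Chunk 4: stream[25..26]='6' size=0x6=6, data at stream[28..34]='x4g4i1' -> body[10..16], body so far='67fkpdckobx4g4i1'
Chunk 5: stream[36..37]='0' size=0 (terminator). Final body='67fkpdckobx4g4i1' (16 bytes)
Body byte 8 at stream offset 21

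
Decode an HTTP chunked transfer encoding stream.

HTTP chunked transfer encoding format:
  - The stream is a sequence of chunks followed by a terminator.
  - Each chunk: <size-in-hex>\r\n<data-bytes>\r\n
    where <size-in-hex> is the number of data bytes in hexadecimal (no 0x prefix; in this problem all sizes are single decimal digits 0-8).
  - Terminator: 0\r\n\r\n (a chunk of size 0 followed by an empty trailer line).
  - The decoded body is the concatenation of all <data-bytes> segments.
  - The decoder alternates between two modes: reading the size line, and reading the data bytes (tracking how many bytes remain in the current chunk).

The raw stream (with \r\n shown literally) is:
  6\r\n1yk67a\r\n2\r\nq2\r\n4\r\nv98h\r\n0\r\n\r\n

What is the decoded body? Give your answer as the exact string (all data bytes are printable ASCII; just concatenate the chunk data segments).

Chunk 1: stream[0..1]='6' size=0x6=6, data at stream[3..9]='1yk67a' -> body[0..6], body so far='1yk67a'
Chunk 2: stream[11..12]='2' size=0x2=2, data at stream[14..16]='q2' -> body[6..8], body so far='1yk67aq2'
Chunk 3: stream[18..19]='4' size=0x4=4, data at stream[21..25]='v98h' -> body[8..12], body so far='1yk67aq2v98h'
Chunk 4: stream[27..28]='0' size=0 (terminator). Final body='1yk67aq2v98h' (12 bytes)

Answer: 1yk67aq2v98h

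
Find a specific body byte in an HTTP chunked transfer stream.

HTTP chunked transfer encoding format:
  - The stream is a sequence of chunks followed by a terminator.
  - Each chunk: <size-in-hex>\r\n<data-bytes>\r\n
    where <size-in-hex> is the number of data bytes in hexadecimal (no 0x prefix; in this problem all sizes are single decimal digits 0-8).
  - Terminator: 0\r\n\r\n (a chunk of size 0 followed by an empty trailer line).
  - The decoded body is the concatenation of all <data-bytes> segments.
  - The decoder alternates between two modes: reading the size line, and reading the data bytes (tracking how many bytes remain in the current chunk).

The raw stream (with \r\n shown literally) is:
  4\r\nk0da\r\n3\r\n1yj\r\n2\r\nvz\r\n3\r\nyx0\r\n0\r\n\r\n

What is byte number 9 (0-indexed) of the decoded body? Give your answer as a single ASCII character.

Answer: y

Derivation:
Chunk 1: stream[0..1]='4' size=0x4=4, data at stream[3..7]='k0da' -> body[0..4], body so far='k0da'
Chunk 2: stream[9..10]='3' size=0x3=3, data at stream[12..15]='1yj' -> body[4..7], body so far='k0da1yj'
Chunk 3: stream[17..18]='2' size=0x2=2, data at stream[20..22]='vz' -> body[7..9], body so far='k0da1yjvz'
Chunk 4: stream[24..25]='3' size=0x3=3, data at stream[27..30]='yx0' -> body[9..12], body so far='k0da1yjvzyx0'
Chunk 5: stream[32..33]='0' size=0 (terminator). Final body='k0da1yjvzyx0' (12 bytes)
Body byte 9 = 'y'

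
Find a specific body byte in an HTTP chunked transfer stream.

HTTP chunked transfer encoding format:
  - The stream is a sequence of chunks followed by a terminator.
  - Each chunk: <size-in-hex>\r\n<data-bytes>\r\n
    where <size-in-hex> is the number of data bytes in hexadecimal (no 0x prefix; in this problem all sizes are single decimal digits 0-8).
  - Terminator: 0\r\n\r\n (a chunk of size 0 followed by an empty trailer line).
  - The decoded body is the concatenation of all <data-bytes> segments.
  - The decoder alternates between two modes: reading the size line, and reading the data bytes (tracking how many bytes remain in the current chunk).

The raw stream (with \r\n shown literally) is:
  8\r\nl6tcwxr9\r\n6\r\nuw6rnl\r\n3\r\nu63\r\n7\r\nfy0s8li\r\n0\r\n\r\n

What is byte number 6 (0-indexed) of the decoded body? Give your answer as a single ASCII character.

Chunk 1: stream[0..1]='8' size=0x8=8, data at stream[3..11]='l6tcwxr9' -> body[0..8], body so far='l6tcwxr9'
Chunk 2: stream[13..14]='6' size=0x6=6, data at stream[16..22]='uw6rnl' -> body[8..14], body so far='l6tcwxr9uw6rnl'
Chunk 3: stream[24..25]='3' size=0x3=3, data at stream[27..30]='u63' -> body[14..17], body so far='l6tcwxr9uw6rnlu63'
Chunk 4: stream[32..33]='7' size=0x7=7, data at stream[35..42]='fy0s8li' -> body[17..24], body so far='l6tcwxr9uw6rnlu63fy0s8li'
Chunk 5: stream[44..45]='0' size=0 (terminator). Final body='l6tcwxr9uw6rnlu63fy0s8li' (24 bytes)
Body byte 6 = 'r'

Answer: r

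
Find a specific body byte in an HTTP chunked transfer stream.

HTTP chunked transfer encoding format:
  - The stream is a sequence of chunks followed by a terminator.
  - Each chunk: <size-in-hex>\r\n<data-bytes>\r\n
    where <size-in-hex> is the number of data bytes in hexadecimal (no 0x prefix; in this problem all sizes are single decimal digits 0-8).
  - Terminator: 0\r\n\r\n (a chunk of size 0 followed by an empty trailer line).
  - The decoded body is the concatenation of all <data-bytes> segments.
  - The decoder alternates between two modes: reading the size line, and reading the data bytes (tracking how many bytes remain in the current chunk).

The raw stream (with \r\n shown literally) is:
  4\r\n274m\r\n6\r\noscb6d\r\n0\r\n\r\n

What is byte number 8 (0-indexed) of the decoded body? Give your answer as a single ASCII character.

Chunk 1: stream[0..1]='4' size=0x4=4, data at stream[3..7]='274m' -> body[0..4], body so far='274m'
Chunk 2: stream[9..10]='6' size=0x6=6, data at stream[12..18]='oscb6d' -> body[4..10], body so far='274moscb6d'
Chunk 3: stream[20..21]='0' size=0 (terminator). Final body='274moscb6d' (10 bytes)
Body byte 8 = '6'

Answer: 6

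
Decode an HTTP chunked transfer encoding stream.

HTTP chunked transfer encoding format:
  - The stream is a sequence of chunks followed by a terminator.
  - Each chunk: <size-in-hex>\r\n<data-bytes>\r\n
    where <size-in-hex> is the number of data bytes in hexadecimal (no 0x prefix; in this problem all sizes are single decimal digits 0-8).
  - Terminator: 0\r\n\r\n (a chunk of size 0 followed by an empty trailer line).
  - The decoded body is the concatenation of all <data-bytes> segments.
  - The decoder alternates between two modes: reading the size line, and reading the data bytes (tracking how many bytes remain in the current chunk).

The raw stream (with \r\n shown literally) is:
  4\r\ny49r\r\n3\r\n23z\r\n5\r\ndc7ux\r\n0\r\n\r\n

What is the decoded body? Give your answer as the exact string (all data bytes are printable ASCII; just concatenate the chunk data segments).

Answer: y49r23zdc7ux

Derivation:
Chunk 1: stream[0..1]='4' size=0x4=4, data at stream[3..7]='y49r' -> body[0..4], body so far='y49r'
Chunk 2: stream[9..10]='3' size=0x3=3, data at stream[12..15]='23z' -> body[4..7], body so far='y49r23z'
Chunk 3: stream[17..18]='5' size=0x5=5, data at stream[20..25]='dc7ux' -> body[7..12], body so far='y49r23zdc7ux'
Chunk 4: stream[27..28]='0' size=0 (terminator). Final body='y49r23zdc7ux' (12 bytes)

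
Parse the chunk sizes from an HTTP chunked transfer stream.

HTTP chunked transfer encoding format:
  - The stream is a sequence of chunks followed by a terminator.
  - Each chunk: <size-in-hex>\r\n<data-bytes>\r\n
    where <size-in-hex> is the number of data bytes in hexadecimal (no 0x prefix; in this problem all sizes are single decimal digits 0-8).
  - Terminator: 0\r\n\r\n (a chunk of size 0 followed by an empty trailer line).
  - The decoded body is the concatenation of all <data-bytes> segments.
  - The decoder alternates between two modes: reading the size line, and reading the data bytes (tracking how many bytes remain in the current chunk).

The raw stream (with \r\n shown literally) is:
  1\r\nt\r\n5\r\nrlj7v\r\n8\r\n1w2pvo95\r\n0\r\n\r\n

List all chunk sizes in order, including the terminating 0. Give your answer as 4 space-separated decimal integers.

Answer: 1 5 8 0

Derivation:
Chunk 1: stream[0..1]='1' size=0x1=1, data at stream[3..4]='t' -> body[0..1], body so far='t'
Chunk 2: stream[6..7]='5' size=0x5=5, data at stream[9..14]='rlj7v' -> body[1..6], body so far='trlj7v'
Chunk 3: stream[16..17]='8' size=0x8=8, data at stream[19..27]='1w2pvo95' -> body[6..14], body so far='trlj7v1w2pvo95'
Chunk 4: stream[29..30]='0' size=0 (terminator). Final body='trlj7v1w2pvo95' (14 bytes)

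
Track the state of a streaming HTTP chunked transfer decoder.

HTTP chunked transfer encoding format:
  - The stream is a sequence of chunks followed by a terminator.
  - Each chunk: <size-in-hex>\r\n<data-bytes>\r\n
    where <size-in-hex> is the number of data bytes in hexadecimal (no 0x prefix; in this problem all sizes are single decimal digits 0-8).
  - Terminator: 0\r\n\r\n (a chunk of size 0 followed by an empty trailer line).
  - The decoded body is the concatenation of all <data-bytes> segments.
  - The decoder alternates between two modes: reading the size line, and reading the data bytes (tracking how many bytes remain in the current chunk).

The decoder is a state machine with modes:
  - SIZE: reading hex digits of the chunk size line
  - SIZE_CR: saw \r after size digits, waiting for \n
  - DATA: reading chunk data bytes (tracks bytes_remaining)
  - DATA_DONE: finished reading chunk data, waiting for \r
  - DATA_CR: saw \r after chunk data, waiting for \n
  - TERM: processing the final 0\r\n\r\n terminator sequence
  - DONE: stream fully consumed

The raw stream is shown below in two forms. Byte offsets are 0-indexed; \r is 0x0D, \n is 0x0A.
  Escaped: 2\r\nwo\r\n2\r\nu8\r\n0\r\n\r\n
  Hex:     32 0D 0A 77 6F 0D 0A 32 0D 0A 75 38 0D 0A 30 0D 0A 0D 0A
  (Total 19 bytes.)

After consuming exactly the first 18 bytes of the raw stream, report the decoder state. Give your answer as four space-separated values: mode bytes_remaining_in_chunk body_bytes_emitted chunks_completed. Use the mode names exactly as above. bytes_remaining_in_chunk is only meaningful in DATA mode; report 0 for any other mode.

Byte 0 = '2': mode=SIZE remaining=0 emitted=0 chunks_done=0
Byte 1 = 0x0D: mode=SIZE_CR remaining=0 emitted=0 chunks_done=0
Byte 2 = 0x0A: mode=DATA remaining=2 emitted=0 chunks_done=0
Byte 3 = 'w': mode=DATA remaining=1 emitted=1 chunks_done=0
Byte 4 = 'o': mode=DATA_DONE remaining=0 emitted=2 chunks_done=0
Byte 5 = 0x0D: mode=DATA_CR remaining=0 emitted=2 chunks_done=0
Byte 6 = 0x0A: mode=SIZE remaining=0 emitted=2 chunks_done=1
Byte 7 = '2': mode=SIZE remaining=0 emitted=2 chunks_done=1
Byte 8 = 0x0D: mode=SIZE_CR remaining=0 emitted=2 chunks_done=1
Byte 9 = 0x0A: mode=DATA remaining=2 emitted=2 chunks_done=1
Byte 10 = 'u': mode=DATA remaining=1 emitted=3 chunks_done=1
Byte 11 = '8': mode=DATA_DONE remaining=0 emitted=4 chunks_done=1
Byte 12 = 0x0D: mode=DATA_CR remaining=0 emitted=4 chunks_done=1
Byte 13 = 0x0A: mode=SIZE remaining=0 emitted=4 chunks_done=2
Byte 14 = '0': mode=SIZE remaining=0 emitted=4 chunks_done=2
Byte 15 = 0x0D: mode=SIZE_CR remaining=0 emitted=4 chunks_done=2
Byte 16 = 0x0A: mode=TERM remaining=0 emitted=4 chunks_done=2
Byte 17 = 0x0D: mode=TERM remaining=0 emitted=4 chunks_done=2

Answer: TERM 0 4 2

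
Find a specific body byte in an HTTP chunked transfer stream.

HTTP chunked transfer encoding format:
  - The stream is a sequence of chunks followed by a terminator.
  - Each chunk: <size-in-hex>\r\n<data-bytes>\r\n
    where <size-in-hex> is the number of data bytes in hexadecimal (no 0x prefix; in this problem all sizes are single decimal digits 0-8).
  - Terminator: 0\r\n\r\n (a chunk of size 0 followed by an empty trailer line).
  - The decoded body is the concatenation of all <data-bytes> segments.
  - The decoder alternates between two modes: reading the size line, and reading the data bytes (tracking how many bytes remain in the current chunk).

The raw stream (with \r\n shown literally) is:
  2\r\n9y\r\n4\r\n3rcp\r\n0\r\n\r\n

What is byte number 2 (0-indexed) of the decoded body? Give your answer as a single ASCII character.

Chunk 1: stream[0..1]='2' size=0x2=2, data at stream[3..5]='9y' -> body[0..2], body so far='9y'
Chunk 2: stream[7..8]='4' size=0x4=4, data at stream[10..14]='3rcp' -> body[2..6], body so far='9y3rcp'
Chunk 3: stream[16..17]='0' size=0 (terminator). Final body='9y3rcp' (6 bytes)
Body byte 2 = '3'

Answer: 3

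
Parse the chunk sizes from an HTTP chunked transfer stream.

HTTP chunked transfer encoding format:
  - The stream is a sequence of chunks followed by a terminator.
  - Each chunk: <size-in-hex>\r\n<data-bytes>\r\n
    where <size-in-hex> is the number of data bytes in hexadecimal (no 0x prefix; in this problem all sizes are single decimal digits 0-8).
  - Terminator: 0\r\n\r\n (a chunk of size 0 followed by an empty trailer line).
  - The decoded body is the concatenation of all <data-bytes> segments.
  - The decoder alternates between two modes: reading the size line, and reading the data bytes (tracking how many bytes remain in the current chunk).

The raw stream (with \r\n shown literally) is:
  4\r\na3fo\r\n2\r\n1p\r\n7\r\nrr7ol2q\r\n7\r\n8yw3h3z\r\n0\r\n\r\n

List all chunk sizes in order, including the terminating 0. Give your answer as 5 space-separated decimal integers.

Answer: 4 2 7 7 0

Derivation:
Chunk 1: stream[0..1]='4' size=0x4=4, data at stream[3..7]='a3fo' -> body[0..4], body so far='a3fo'
Chunk 2: stream[9..10]='2' size=0x2=2, data at stream[12..14]='1p' -> body[4..6], body so far='a3fo1p'
Chunk 3: stream[16..17]='7' size=0x7=7, data at stream[19..26]='rr7ol2q' -> body[6..13], body so far='a3fo1prr7ol2q'
Chunk 4: stream[28..29]='7' size=0x7=7, data at stream[31..38]='8yw3h3z' -> body[13..20], body so far='a3fo1prr7ol2q8yw3h3z'
Chunk 5: stream[40..41]='0' size=0 (terminator). Final body='a3fo1prr7ol2q8yw3h3z' (20 bytes)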